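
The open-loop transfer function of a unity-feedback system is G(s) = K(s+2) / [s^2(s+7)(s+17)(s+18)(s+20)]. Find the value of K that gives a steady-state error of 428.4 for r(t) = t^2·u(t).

100

G(s) has two factors of s in the denominator, so the system is type 2.
K_a = lim_{s→0} s^2·G(s) = K·2 / (7·17·18·20) = (1/21420)·K.
e_ss = 2/K_a = 428.4 ⇒ K_a = 5/1071 ⇒ K = (5/1071)/(1/21420) = 100.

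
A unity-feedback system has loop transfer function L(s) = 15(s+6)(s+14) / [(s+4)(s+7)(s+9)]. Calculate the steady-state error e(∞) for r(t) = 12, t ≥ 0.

No free integrators in L(s): this is a type 0 system.
K_p = lim_{s→0} L(s) = 15·6·14 / (4·7·9) = 5.
e_ss = 12/(1 + K_p) = 12/6 = 2.

2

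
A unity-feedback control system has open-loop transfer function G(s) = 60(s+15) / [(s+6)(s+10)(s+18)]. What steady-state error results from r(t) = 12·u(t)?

72/11

No free integrators in G(s): this is a type 0 system.
K_p = lim_{s→0} G(s) = 60·15 / (6·10·18) = 5/6.
e_ss = 12/(1 + K_p) = 12/(11/6) = 72/11.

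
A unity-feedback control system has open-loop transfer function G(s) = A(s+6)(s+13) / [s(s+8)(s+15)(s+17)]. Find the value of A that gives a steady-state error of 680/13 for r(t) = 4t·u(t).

2

The open loop has one pole at the origin → type 1 system.
K_v = lim_{s→0} s·G(s) = A·6·13 / (8·15·17) = (13/340)·A.
e_ss = 4/K_v = 680/13 ⇒ K_v = 13/170 ⇒ A = (13/170)/(13/340) = 2.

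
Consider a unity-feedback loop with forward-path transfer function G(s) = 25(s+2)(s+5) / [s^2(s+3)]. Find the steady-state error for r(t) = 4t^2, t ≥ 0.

G(s) has two factors of s in the denominator, so the system is type 2.
K_a = lim_{s→0} s^2·G(s) = 25·2·5 / (3) = 250/3.
r(t) = 4t^2 gives R(s) = 8/s^3.
e_ss = 8/K_a = 8/(250/3) = 0.096.

0.096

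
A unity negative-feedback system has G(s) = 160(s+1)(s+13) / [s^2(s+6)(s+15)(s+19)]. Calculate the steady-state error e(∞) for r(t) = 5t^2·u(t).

855/104

G(s) has two factors of s in the denominator, so the system is type 2.
K_a = lim_{s→0} s^2·G(s) = 160·1·13 / (6·15·19) = 208/171.
r(t) = 5t^2 gives R(s) = 10/s^3.
e_ss = 10/K_a = 10/(208/171) = 855/104.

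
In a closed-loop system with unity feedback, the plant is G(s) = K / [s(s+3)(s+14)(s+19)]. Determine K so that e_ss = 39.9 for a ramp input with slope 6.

The open loop has one pole at the origin → type 1 system.
K_v = lim_{s→0} s·G(s) = K / (3·14·19) = (1/798)·K.
e_ss = 6/K_v = 39.9 ⇒ K_v = 20/133 ⇒ K = (20/133)/(1/798) = 120.

120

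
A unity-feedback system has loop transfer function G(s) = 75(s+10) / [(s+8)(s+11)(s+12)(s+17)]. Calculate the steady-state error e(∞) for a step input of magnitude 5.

14960/3117

No free integrators in G(s): this is a type 0 system.
K_p = lim_{s→0} G(s) = 75·10 / (8·11·12·17) = 125/2992.
e_ss = 5/(1 + K_p) = 5/(3117/2992) = 14960/3117.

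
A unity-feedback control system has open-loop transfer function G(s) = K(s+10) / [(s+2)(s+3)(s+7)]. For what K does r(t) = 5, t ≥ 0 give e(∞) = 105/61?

G(s) has no factors of s in the denominator, so the system is type 0.
K_p = lim_{s→0} G(s) = K·10 / (2·3·7) = (5/21)·K.
e_ss = 5/(1 + K_p) = 105/61 ⇒ 1 + (5/21)·K = 61/21 ⇒ K = 8.

8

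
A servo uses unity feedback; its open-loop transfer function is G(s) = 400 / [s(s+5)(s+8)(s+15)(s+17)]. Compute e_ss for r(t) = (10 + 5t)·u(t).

One free integrator in G(s): this is a type 1 system. Taking each input component in turn:
  • 10: tracked with zero error.
  • 5t: e_ss = 5/K_v with K_v=2/51 → 127.5.
Total e_ss = 127.5.

127.5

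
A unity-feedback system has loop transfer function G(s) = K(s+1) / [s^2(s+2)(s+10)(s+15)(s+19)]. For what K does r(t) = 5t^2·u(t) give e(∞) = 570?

100

The open loop has two poles at the origin → type 2 system.
K_a = lim_{s→0} s^2·G(s) = K·1 / (2·10·15·19) = (1/5700)·K.
e_ss = 10/K_a = 570 ⇒ K_a = 1/57 ⇒ K = (1/57)/(1/5700) = 100.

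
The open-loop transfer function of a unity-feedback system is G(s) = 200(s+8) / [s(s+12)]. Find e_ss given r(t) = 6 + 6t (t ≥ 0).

System type = 1 (one pole at s=0). Treating each term separately:
  • 6: tracked with zero error.
  • 6t: e_ss = 6/K_v with K_v=400/3 → 0.045.
Total e_ss = 0.045.

0.045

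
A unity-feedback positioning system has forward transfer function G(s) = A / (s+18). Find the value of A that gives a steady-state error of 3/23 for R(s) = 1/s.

G(s) has no factors of s in the denominator, so the system is type 0.
K_p = lim_{s→0} G(s) = A / (18) = (1/18)·A.
e_ss = 1/(1 + K_p) = 3/23 ⇒ 1 + (1/18)·A = 23/3 ⇒ A = 120.

120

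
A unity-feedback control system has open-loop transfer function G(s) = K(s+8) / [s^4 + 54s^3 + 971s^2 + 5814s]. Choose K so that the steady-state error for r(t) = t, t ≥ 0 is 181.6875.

The denominator has no term below 5814s — 1 pole at s=0, type 1.
K_v = lim_{s→0} s·G(s) = K·8 / 5814 = (4/2907)·K.
e_ss = 1/K_v = 181.6875 ⇒ K_v = 16/2907 ⇒ K = (16/2907)/(4/2907) = 4.

4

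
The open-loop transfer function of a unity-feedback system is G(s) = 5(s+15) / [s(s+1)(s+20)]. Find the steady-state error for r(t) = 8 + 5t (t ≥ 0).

4/3

One free integrator in G(s): this is a type 1 system. By superposition:
  • 8: tracked with zero error.
  • 5t: e_ss = 5/K_v with K_v=3.75 → 4/3.
Total e_ss = 4/3.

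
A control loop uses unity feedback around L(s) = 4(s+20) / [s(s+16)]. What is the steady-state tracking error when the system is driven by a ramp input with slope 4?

One free integrator in L(s): this is a type 1 system.
K_v = lim_{s→0} s·L(s) = 4·20 / (16) = 5.
e_ss = 4/K_v = 4/5 = 0.8.

0.8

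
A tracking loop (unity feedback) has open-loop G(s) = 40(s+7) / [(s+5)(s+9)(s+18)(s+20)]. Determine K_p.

No free integrators in G(s): this is a type 0 system.
K_p = lim_{s→0} G(s) = 40·7 / (5·9·18·20) = 7/405.

7/405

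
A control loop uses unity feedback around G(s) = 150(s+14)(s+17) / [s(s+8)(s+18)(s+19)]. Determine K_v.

2975/228

System type = 1 (one pole at s=0).
K_v = lim_{s→0} s·G(s) = 150·14·17 / (8·18·19) = 2975/228.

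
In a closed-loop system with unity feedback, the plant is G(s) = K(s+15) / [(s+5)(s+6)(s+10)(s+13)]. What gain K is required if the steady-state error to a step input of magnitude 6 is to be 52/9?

The open loop has no poles at the origin → type 0 system.
K_p = lim_{s→0} G(s) = K·15 / (5·6·10·13) = (1/260)·K.
e_ss = 6/(1 + K_p) = 52/9 ⇒ 1 + (1/260)·K = 27/26 ⇒ K = 10.

10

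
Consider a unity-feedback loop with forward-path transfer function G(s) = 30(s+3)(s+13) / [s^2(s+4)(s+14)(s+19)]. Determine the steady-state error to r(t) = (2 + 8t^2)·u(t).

8512/585

G(s) has two factors of s in the denominator, so the system is type 2. Taking each input component in turn:
  • 2: tracked with zero error.
  • 8t^2: e_ss = 16/K_a with K_a=585/532 → 8512/585.
Total e_ss = 8512/585.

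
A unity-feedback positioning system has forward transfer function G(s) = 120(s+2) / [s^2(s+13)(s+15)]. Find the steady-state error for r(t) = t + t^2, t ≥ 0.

The open loop has two poles at the origin → type 2 system. Taking each input component in turn:
  • t: tracked with zero error.
  • t^2: e_ss = 2/K_a with K_a=16/13 → 1.625.
Total e_ss = 1.625.

1.625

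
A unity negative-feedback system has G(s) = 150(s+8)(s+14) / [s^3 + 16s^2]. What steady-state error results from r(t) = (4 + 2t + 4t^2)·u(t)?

The denominator has no term below 16s^2 — 2 poles at s=0, type 2. Treating each term separately:
  • 4: tracked with zero error.
  • 2t: tracked with zero error.
  • 4t^2: e_ss = 8/K_a with K_a=1050 → 4/525.
Total e_ss = 4/525.

4/525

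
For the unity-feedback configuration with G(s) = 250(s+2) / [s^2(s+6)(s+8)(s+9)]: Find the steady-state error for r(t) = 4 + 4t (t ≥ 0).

0

Two free integrators in G(s): this is a type 2 system. By superposition:
  • 4: tracked with zero error.
  • 4t: tracked with zero error.
Total e_ss = 0.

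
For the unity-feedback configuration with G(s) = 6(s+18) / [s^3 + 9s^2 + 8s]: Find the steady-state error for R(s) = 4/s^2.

Factoring s from the denominator leaves a polynomial with constant term 8, so the system is type 1.
K_v = lim_{s→0} s·G(s) = 6·18 / 8 = 13.5.
e_ss = 4/K_v = 4/13.5 = 8/27.

8/27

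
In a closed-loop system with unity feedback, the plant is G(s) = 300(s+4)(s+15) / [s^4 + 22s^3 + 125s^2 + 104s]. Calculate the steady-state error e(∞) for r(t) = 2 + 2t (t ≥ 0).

The denominator has no term below 104s — 1 pole at s=0, type 1. Treating each term separately:
  • 2: tracked with zero error.
  • 2t: e_ss = 2/K_v with K_v=2250/13 → 13/1125.
Total e_ss = 13/1125.

13/1125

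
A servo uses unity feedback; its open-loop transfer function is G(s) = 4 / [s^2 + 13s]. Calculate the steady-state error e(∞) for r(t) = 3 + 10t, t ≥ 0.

Lowest-order denominator term is 13s, so the open loop has 1 pole at the origin → type 1 system. Treating each term separately:
  • 3: tracked with zero error.
  • 10t: e_ss = 10/K_v with K_v=4/13 → 32.5.
Total e_ss = 32.5.

32.5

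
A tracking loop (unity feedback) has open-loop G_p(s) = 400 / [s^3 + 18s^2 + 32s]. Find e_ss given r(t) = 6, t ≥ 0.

Factoring s from the denominator leaves a polynomial with constant term 32, so the system is type 1.
A type-1 system has K_p = ∞, so it tracks a step input with zero steady-state error.

0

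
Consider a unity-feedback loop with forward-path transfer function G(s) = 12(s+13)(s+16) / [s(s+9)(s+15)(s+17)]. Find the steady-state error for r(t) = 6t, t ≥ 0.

2295/416

The open loop has one pole at the origin → type 1 system.
K_v = lim_{s→0} s·G(s) = 12·13·16 / (9·15·17) = 832/765.
e_ss = 6/K_v = 6/(832/765) = 2295/416.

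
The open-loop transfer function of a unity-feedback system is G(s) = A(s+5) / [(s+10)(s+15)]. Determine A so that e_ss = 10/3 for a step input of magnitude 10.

G(s) has no factors of s in the denominator, so the system is type 0.
K_p = lim_{s→0} G(s) = A·5 / (10·15) = (1/30)·A.
e_ss = 10/(1 + K_p) = 10/3 ⇒ 1 + (1/30)·A = 3 ⇒ A = 60.

60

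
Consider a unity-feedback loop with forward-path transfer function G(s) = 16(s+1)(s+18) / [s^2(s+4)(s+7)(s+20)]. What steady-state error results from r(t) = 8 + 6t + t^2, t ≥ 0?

35/9

System type = 2 (two poles at s=0). Taking each input component in turn:
  • 8: tracked with zero error.
  • 6t: tracked with zero error.
  • t^2: e_ss = 2/K_a with K_a=18/35 → 35/9.
Total e_ss = 35/9.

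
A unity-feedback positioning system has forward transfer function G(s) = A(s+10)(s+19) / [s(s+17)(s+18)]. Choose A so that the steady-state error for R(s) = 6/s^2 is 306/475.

One free integrator in G(s): this is a type 1 system.
K_v = lim_{s→0} s·G(s) = A·10·19 / (17·18) = (95/153)·A.
e_ss = 6/K_v = 306/475 ⇒ K_v = 475/51 ⇒ A = (475/51)/(95/153) = 15.

15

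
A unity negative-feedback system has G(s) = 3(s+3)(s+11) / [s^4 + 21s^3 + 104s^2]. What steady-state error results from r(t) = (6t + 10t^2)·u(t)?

2080/99

Factoring s^2 from the denominator leaves a polynomial with constant term 104, so the system is type 2. Treating each term separately:
  • 6t: tracked with zero error.
  • 10t^2: e_ss = 20/K_a with K_a=99/104 → 2080/99.
Total e_ss = 2080/99.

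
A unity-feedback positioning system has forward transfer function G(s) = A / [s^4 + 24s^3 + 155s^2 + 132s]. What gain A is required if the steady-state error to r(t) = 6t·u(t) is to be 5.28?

150

The denominator has no term below 132s — 1 pole at s=0, type 1.
K_v = lim_{s→0} s·G(s) = A / 132 = (1/132)·A.
e_ss = 6/K_v = 5.28 ⇒ K_v = 25/22 ⇒ A = (25/22)/(1/132) = 150.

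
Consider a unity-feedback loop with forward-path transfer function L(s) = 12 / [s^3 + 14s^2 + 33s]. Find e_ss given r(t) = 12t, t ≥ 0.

The denominator has no term below 33s — 1 pole at s=0, type 1.
K_v = lim_{s→0} s·L(s) = 12 / 33 = 4/11.
e_ss = 12/K_v = 12/(4/11) = 33.

33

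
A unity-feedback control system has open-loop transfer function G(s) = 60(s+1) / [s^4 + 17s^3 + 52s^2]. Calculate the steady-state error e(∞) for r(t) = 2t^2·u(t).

52/15

Lowest-order denominator term is 52s^2, so the open loop has 2 poles at the origin → type 2 system.
K_a = lim_{s→0} s^2·G(s) = 60·1 / 52 = 15/13.
r(t) = 2t^2 gives R(s) = 4/s^3.
e_ss = 4/K_a = 4/(15/13) = 52/15.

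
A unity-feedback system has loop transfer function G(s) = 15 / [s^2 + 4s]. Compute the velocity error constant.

3.75

Lowest-order denominator term is 4s, so the open loop has 1 pole at the origin → type 1 system.
K_v = lim_{s→0} s·G(s) = 15 / 4 = 3.75.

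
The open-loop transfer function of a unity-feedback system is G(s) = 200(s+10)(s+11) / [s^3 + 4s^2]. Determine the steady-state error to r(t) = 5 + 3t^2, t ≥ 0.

3/2750

The denominator has no term below 4s^2 — 2 poles at s=0, type 2. By superposition:
  • 5: tracked with zero error.
  • 3t^2: e_ss = 6/K_a with K_a=5500 → 3/2750.
Total e_ss = 3/2750.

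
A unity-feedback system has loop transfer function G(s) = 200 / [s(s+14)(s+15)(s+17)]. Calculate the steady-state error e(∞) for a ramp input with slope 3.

53.55

The open loop has one pole at the origin → type 1 system.
K_v = lim_{s→0} s·G(s) = 200 / (14·15·17) = 20/357.
e_ss = 3/K_v = 3/(20/357) = 53.55.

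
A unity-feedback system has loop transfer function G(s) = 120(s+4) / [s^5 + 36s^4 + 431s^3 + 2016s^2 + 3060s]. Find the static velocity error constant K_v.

The denominator has no term below 3060s — 1 pole at s=0, type 1.
K_v = lim_{s→0} s·G(s) = 120·4 / 3060 = 8/51.

8/51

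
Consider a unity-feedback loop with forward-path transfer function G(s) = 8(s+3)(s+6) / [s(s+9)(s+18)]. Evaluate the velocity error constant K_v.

G(s) has one factor of s in the denominator, so the system is type 1.
K_v = lim_{s→0} s·G(s) = 8·3·6 / (9·18) = 8/9.

8/9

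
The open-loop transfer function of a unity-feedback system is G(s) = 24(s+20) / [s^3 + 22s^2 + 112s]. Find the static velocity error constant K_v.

Factoring s from the denominator leaves a polynomial with constant term 112, so the system is type 1.
K_v = lim_{s→0} s·G(s) = 24·20 / 112 = 30/7.

30/7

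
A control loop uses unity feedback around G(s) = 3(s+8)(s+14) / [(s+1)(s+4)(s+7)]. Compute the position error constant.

12

The open loop has no poles at the origin → type 0 system.
K_p = lim_{s→0} G(s) = 3·8·14 / (1·4·7) = 12.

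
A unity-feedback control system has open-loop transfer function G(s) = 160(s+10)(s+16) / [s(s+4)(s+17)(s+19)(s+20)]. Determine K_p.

K_p = lim_{s→0} G(s); with 1 pole at the origin the limit diverges, so K_p = ∞.

infinity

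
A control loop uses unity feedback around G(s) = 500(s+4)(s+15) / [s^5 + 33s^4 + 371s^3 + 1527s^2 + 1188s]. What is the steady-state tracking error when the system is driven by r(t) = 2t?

0.0792

The denominator has no term below 1188s — 1 pole at s=0, type 1.
K_v = lim_{s→0} s·G(s) = 500·4·15 / 1188 = 2500/99.
e_ss = 2/K_v = 2/(2500/99) = 0.0792.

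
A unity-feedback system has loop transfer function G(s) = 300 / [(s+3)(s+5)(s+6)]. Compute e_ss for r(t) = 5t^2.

No free integrators in G(s): this is a type 0 system.
For a type-0 system K_a = 0, so e_ss to a parabolic input is unbounded.

infinity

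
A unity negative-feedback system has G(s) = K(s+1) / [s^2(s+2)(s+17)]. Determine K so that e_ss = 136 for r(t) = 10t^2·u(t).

5

The open loop has two poles at the origin → type 2 system.
K_a = lim_{s→0} s^2·G(s) = K·1 / (2·17) = (1/34)·K.
e_ss = 20/K_a = 136 ⇒ K_a = 5/34 ⇒ K = (5/34)/(1/34) = 5.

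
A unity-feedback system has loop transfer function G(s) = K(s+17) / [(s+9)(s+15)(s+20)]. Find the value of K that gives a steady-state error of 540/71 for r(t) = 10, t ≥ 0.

No free integrators in G(s): this is a type 0 system.
K_p = lim_{s→0} G(s) = K·17 / (9·15·20) = (17/2700)·K.
e_ss = 10/(1 + K_p) = 540/71 ⇒ 1 + (17/2700)·K = 71/54 ⇒ K = 50.

50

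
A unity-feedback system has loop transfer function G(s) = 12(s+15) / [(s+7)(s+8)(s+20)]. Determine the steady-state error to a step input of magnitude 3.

168/65

System type = 0 (no poles at s=0).
K_p = lim_{s→0} G(s) = 12·15 / (7·8·20) = 9/56.
e_ss = 3/(1 + K_p) = 3/(65/56) = 168/65.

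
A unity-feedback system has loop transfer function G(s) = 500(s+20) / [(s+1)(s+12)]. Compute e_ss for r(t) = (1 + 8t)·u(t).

infinity

G(s) has no factors of s in the denominator, so the system is type 0. Taking each input component in turn:
  • 1: e_ss = 1/(1+K_p) with K_p=2500/3 → 3/2503.
  • 8t: a type-0 system cannot track it, e_ss → ∞.
The unbounded component dominates.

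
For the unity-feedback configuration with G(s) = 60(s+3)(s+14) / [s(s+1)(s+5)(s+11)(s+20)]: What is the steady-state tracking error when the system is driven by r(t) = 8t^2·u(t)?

infinity

One free integrator in G(s): this is a type 1 system.
For a type-1 system K_a = 0, so e_ss to a parabolic input is unbounded.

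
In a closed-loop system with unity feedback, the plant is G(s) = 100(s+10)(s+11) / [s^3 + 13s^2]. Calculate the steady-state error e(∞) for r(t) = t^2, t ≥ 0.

The denominator has no term below 13s^2 — 2 poles at s=0, type 2.
K_a = lim_{s→0} s^2·G(s) = 100·10·11 / 13 = 11000/13.
r(t) = t^2 gives R(s) = 2/s^3.
e_ss = 2/K_a = 2/(11000/13) = 13/5500.

13/5500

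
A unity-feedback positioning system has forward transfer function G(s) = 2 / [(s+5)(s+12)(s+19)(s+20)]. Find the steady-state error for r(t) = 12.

136800/11401

G(s) has no factors of s in the denominator, so the system is type 0.
K_p = lim_{s→0} G(s) = 2 / (5·12·19·20) = 1/11400.
e_ss = 12/(1 + K_p) = 12/(11401/11400) = 136800/11401.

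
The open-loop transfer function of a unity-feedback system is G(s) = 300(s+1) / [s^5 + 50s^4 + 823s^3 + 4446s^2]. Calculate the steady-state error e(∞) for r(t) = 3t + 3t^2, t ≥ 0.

88.92

Factoring s^2 from the denominator leaves a polynomial with constant term 4446, so the system is type 2. By superposition:
  • 3t: tracked with zero error.
  • 3t^2: e_ss = 6/K_a with K_a=50/741 → 88.92.
Total e_ss = 88.92.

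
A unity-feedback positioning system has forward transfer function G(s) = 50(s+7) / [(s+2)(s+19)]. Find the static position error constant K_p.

175/19

System type = 0 (no poles at s=0).
K_p = lim_{s→0} G(s) = 50·7 / (2·19) = 175/19.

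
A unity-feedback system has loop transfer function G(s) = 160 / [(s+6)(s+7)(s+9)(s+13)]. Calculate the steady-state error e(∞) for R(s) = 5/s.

The open loop has no poles at the origin → type 0 system.
K_p = lim_{s→0} G(s) = 160 / (6·7·9·13) = 80/2457.
e_ss = 5/(1 + K_p) = 5/(2537/2457) = 12285/2537.

12285/2537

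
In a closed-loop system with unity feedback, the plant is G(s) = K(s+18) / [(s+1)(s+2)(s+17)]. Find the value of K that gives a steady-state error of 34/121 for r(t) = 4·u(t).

25

G(s) has no factors of s in the denominator, so the system is type 0.
K_p = lim_{s→0} G(s) = K·18 / (1·2·17) = (9/17)·K.
e_ss = 4/(1 + K_p) = 34/121 ⇒ 1 + (9/17)·K = 242/17 ⇒ K = 25.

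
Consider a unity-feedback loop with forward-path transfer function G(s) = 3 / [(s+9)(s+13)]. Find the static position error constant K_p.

The open loop has no poles at the origin → type 0 system.
K_p = lim_{s→0} G(s) = 3 / (9·13) = 1/39.

1/39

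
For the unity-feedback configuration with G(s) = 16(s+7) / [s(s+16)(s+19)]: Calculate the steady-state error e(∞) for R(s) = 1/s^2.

G(s) has one factor of s in the denominator, so the system is type 1.
K_v = lim_{s→0} s·G(s) = 16·7 / (16·19) = 7/19.
e_ss = 1/K_v = 1/(7/19) = 19/7.

19/7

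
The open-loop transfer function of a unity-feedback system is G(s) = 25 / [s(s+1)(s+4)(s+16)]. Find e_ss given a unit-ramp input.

System type = 1 (one pole at s=0).
K_v = lim_{s→0} s·G(s) = 25 / (1·4·16) = 25/64.
e_ss = 1/K_v = 1/(25/64) = 2.56.

2.56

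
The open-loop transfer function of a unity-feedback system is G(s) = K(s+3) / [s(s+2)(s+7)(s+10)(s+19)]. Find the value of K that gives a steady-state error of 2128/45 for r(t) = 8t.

One free integrator in G(s): this is a type 1 system.
K_v = lim_{s→0} s·G(s) = K·3 / (2·7·10·19) = (3/2660)·K.
e_ss = 8/K_v = 2128/45 ⇒ K_v = 45/266 ⇒ K = (45/266)/(3/2660) = 150.

150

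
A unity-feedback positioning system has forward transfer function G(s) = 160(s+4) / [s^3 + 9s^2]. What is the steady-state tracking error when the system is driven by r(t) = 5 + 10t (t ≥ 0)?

0

The denominator has no term below 9s^2 — 2 poles at s=0, type 2. Treating each term separately:
  • 5: tracked with zero error.
  • 10t: tracked with zero error.
Total e_ss = 0.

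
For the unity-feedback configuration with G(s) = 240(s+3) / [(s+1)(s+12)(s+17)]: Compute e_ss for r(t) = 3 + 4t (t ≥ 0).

infinity

System type = 0 (no poles at s=0). Treating each term separately:
  • 3: e_ss = 3/(1+K_p) with K_p=60/17 → 51/77.
  • 4t: a type-0 system cannot track it, e_ss → ∞.
The unbounded component dominates.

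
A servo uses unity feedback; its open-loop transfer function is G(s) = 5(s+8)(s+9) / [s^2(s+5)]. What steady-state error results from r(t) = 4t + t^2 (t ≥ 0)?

1/36

System type = 2 (two poles at s=0). Taking each input component in turn:
  • 4t: tracked with zero error.
  • t^2: e_ss = 2/K_a with K_a=72 → 1/36.
Total e_ss = 1/36.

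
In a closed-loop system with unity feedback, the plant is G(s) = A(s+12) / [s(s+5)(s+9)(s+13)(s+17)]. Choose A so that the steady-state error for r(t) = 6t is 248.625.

System type = 1 (one pole at s=0).
K_v = lim_{s→0} s·G(s) = A·12 / (5·9·13·17) = (4/3315)·A.
e_ss = 6/K_v = 248.625 ⇒ K_v = 16/663 ⇒ A = (16/663)/(4/3315) = 20.

20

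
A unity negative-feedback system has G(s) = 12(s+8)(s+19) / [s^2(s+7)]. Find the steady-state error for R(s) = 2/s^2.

Two free integrators in G(s): this is a type 2 system.
K_v = ∞ for a type-2 system; e_ss to a ramp is zero.

0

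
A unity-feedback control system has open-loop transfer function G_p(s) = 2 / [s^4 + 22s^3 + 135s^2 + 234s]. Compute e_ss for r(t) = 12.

0

The denominator has no term below 234s — 1 pole at s=0, type 1.
K_p = ∞ for a type-1 system; e_ss to a step is zero.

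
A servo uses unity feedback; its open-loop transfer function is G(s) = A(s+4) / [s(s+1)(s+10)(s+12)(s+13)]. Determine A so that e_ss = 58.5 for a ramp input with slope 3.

The open loop has one pole at the origin → type 1 system.
K_v = lim_{s→0} s·G(s) = A·4 / (1·10·12·13) = (1/390)·A.
e_ss = 3/K_v = 58.5 ⇒ K_v = 2/39 ⇒ A = (2/39)/(1/390) = 20.

20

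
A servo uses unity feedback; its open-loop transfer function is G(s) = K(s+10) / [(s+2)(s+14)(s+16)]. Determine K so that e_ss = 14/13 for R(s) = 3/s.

System type = 0 (no poles at s=0).
K_p = lim_{s→0} G(s) = K·10 / (2·14·16) = (5/224)·K.
e_ss = 3/(1 + K_p) = 14/13 ⇒ 1 + (5/224)·K = 39/14 ⇒ K = 80.

80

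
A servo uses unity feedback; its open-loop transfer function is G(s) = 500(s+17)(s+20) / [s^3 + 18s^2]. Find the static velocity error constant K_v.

infinity

K_v = lim_{s→0} s·G(s); with 2 poles at the origin the limit diverges, so K_v = ∞.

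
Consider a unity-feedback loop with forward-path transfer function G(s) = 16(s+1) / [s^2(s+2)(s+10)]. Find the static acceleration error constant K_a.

G(s) has two factors of s in the denominator, so the system is type 2.
K_a = lim_{s→0} s^2·G(s) = 16·1 / (2·10) = 0.8.

0.8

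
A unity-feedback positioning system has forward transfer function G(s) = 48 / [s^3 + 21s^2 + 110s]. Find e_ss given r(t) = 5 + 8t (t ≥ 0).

The denominator has no term below 110s — 1 pole at s=0, type 1. Taking each input component in turn:
  • 5: tracked with zero error.
  • 8t: e_ss = 8/K_v with K_v=24/55 → 55/3.
Total e_ss = 55/3.

55/3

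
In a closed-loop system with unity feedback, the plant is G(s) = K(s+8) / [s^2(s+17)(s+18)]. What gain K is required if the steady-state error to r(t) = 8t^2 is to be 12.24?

50

The open loop has two poles at the origin → type 2 system.
K_a = lim_{s→0} s^2·G(s) = K·8 / (17·18) = (4/153)·K.
e_ss = 16/K_a = 12.24 ⇒ K_a = 200/153 ⇒ K = (200/153)/(4/153) = 50.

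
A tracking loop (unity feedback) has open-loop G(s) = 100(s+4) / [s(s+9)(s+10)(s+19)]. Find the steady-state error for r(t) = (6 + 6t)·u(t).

One free integrator in G(s): this is a type 1 system. Treating each term separately:
  • 6: tracked with zero error.
  • 6t: e_ss = 6/K_v with K_v=40/171 → 25.65.
Total e_ss = 25.65.

25.65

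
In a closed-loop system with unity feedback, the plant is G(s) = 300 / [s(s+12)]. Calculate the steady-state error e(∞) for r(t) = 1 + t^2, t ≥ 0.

infinity

System type = 1 (one pole at s=0). Treating each term separately:
  • 1: tracked with zero error.
  • t^2: a type-1 system cannot track it, e_ss → ∞.
The unbounded component dominates.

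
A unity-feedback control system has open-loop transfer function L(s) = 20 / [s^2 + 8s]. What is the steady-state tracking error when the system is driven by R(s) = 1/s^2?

0.4

Lowest-order denominator term is 8s, so the open loop has 1 pole at the origin → type 1 system.
K_v = lim_{s→0} s·L(s) = 20 / 8 = 2.5.
e_ss = 1/K_v = 1/2.5 = 0.4.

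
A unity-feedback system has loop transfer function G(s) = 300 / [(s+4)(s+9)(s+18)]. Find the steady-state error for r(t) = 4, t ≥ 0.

System type = 0 (no poles at s=0).
K_p = lim_{s→0} G(s) = 300 / (4·9·18) = 25/54.
e_ss = 4/(1 + K_p) = 4/(79/54) = 216/79.

216/79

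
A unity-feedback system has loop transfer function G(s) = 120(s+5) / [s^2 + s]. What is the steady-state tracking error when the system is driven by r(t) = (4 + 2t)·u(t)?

1/300

Lowest-order denominator term is s, so the open loop has 1 pole at the origin → type 1 system. Taking each input component in turn:
  • 4: tracked with zero error.
  • 2t: e_ss = 2/K_v with K_v=600 → 1/300.
Total e_ss = 1/300.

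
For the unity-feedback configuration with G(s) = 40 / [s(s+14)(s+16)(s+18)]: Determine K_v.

System type = 1 (one pole at s=0).
K_v = lim_{s→0} s·G(s) = 40 / (14·16·18) = 5/504.

5/504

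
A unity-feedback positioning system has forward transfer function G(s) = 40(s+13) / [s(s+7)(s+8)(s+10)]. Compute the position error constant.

infinity

K_p = lim_{s→0} G(s); with 1 pole at the origin the limit diverges, so K_p = ∞.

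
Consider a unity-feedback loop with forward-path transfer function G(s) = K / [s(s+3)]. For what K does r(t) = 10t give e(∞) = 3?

One free integrator in G(s): this is a type 1 system.
K_v = lim_{s→0} s·G(s) = K / (3) = (1/3)·K.
e_ss = 10/K_v = 3 ⇒ K_v = 10/3 ⇒ K = (10/3)/(1/3) = 10.

10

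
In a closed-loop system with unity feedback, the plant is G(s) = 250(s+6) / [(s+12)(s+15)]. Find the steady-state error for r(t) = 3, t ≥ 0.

9/28

The open loop has no poles at the origin → type 0 system.
K_p = lim_{s→0} G(s) = 250·6 / (12·15) = 25/3.
e_ss = 3/(1 + K_p) = 3/(28/3) = 9/28.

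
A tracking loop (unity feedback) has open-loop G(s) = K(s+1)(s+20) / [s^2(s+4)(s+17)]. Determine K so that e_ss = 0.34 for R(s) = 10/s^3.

100

G(s) has two factors of s in the denominator, so the system is type 2.
K_a = lim_{s→0} s^2·G(s) = K·1·20 / (4·17) = (5/17)·K.
e_ss = 10/K_a = 0.34 ⇒ K_a = 500/17 ⇒ K = (500/17)/(5/17) = 100.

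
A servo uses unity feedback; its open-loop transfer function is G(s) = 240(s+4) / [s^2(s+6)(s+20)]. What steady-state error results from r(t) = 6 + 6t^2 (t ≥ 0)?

1.5

Two free integrators in G(s): this is a type 2 system. By superposition:
  • 6: tracked with zero error.
  • 6t^2: e_ss = 12/K_a with K_a=8 → 1.5.
Total e_ss = 1.5.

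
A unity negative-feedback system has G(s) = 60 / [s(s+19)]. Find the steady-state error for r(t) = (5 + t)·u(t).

19/60

One free integrator in G(s): this is a type 1 system. Treating each term separately:
  • 5: tracked with zero error.
  • t: e_ss = 1/K_v with K_v=60/19 → 19/60.
Total e_ss = 19/60.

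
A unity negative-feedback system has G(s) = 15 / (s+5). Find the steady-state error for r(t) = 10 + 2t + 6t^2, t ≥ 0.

infinity

No free integrators in G(s): this is a type 0 system. By superposition:
  • 10: e_ss = 10/(1+K_p) with K_p=3 → 2.5.
  • 2t: a type-0 system cannot track it, e_ss → ∞.
  • 6t^2: a type-0 system cannot track it, e_ss → ∞.
The unbounded component dominates.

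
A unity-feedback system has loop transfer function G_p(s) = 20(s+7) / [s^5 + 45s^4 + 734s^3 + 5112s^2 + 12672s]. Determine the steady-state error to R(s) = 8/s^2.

25344/35

Factoring s from the denominator leaves a polynomial with constant term 12672, so the system is type 1.
K_v = lim_{s→0} s·G_p(s) = 20·7 / 12672 = 35/3168.
e_ss = 8/K_v = 8/(35/3168) = 25344/35.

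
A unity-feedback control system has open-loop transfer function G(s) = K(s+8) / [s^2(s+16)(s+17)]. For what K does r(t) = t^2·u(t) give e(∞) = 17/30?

The open loop has two poles at the origin → type 2 system.
K_a = lim_{s→0} s^2·G(s) = K·8 / (16·17) = (1/34)·K.
e_ss = 2/K_a = 17/30 ⇒ K_a = 60/17 ⇒ K = (60/17)/(1/34) = 120.

120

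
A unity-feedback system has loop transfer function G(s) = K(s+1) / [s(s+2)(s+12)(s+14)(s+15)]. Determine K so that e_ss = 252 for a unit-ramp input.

20

System type = 1 (one pole at s=0).
K_v = lim_{s→0} s·G(s) = K·1 / (2·12·14·15) = (1/5040)·K.
e_ss = 1/K_v = 252 ⇒ K_v = 1/252 ⇒ K = (1/252)/(1/5040) = 20.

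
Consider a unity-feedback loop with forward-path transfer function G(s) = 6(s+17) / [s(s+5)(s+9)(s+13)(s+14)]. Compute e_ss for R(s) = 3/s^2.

System type = 1 (one pole at s=0).
K_v = lim_{s→0} s·G(s) = 6·17 / (5·9·13·14) = 17/1365.
e_ss = 3/K_v = 3/(17/1365) = 4095/17.

4095/17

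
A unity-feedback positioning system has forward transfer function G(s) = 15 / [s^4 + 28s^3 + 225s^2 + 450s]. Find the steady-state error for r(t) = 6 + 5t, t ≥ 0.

Factoring s from the denominator leaves a polynomial with constant term 450, so the system is type 1. Treating each term separately:
  • 6: tracked with zero error.
  • 5t: e_ss = 5/K_v with K_v=1/30 → 150.
Total e_ss = 150.

150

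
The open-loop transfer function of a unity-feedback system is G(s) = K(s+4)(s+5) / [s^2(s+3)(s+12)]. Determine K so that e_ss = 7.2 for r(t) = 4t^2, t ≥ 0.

Two free integrators in G(s): this is a type 2 system.
K_a = lim_{s→0} s^2·G(s) = K·4·5 / (3·12) = (5/9)·K.
e_ss = 8/K_a = 7.2 ⇒ K_a = 10/9 ⇒ K = (10/9)/(5/9) = 2.

2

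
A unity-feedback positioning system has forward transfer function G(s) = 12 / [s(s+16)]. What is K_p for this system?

K_p = lim_{s→0} G(s); with 1 pole at the origin the limit diverges, so K_p = ∞.

infinity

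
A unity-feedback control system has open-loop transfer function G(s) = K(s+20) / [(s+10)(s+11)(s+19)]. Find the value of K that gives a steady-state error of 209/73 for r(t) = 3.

5

G(s) has no factors of s in the denominator, so the system is type 0.
K_p = lim_{s→0} G(s) = K·20 / (10·11·19) = (2/209)·K.
e_ss = 3/(1 + K_p) = 209/73 ⇒ 1 + (2/209)·K = 219/209 ⇒ K = 5.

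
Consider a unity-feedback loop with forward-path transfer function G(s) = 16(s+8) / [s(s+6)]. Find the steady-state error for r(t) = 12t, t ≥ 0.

0.5625

The open loop has one pole at the origin → type 1 system.
K_v = lim_{s→0} s·G(s) = 16·8 / (6) = 64/3.
e_ss = 12/K_v = 12/(64/3) = 0.5625.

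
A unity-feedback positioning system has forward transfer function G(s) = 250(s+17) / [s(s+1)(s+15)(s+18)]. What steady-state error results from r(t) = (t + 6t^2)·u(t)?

infinity

System type = 1 (one pole at s=0). By superposition:
  • t: e_ss = 1/K_v with K_v=425/27 → 27/425.
  • 6t^2: a type-1 system cannot track it, e_ss → ∞.
The unbounded component dominates.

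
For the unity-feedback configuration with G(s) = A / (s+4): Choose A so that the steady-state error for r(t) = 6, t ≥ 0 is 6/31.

120

G(s) has no factors of s in the denominator, so the system is type 0.
K_p = lim_{s→0} G(s) = A / (4) = 0.25·A.
e_ss = 6/(1 + K_p) = 6/31 ⇒ 1 + 0.25·A = 31 ⇒ A = 120.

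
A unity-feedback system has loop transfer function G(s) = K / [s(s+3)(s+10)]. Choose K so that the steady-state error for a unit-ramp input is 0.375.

One free integrator in G(s): this is a type 1 system.
K_v = lim_{s→0} s·G(s) = K / (3·10) = (1/30)·K.
e_ss = 1/K_v = 0.375 ⇒ K_v = 8/3 ⇒ K = (8/3)/(1/30) = 80.

80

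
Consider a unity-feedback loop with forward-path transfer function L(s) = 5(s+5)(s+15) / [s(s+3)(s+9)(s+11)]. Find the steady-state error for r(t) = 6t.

4.752

L(s) has one factor of s in the denominator, so the system is type 1.
K_v = lim_{s→0} s·L(s) = 5·5·15 / (3·9·11) = 125/99.
e_ss = 6/K_v = 6/(125/99) = 4.752.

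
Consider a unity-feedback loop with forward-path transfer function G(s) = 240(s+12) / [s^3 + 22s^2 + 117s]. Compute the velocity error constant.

320/13

Factoring s from the denominator leaves a polynomial with constant term 117, so the system is type 1.
K_v = lim_{s→0} s·G(s) = 240·12 / 117 = 320/13.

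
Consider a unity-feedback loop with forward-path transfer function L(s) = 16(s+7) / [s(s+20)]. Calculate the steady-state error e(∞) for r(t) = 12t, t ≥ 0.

System type = 1 (one pole at s=0).
K_v = lim_{s→0} s·L(s) = 16·7 / (20) = 5.6.
e_ss = 12/K_v = 12/5.6 = 15/7.

15/7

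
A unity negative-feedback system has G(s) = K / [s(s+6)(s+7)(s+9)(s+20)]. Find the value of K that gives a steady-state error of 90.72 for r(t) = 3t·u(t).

250

The open loop has one pole at the origin → type 1 system.
K_v = lim_{s→0} s·G(s) = K / (6·7·9·20) = (1/7560)·K.
e_ss = 3/K_v = 90.72 ⇒ K_v = 25/756 ⇒ K = (25/756)/(1/7560) = 250.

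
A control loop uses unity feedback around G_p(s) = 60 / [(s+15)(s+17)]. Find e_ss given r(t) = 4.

System type = 0 (no poles at s=0).
K_p = lim_{s→0} G_p(s) = 60 / (15·17) = 4/17.
e_ss = 4/(1 + K_p) = 4/(21/17) = 68/21.

68/21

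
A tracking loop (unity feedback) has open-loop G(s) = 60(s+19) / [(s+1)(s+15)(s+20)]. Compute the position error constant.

G(s) has no factors of s in the denominator, so the system is type 0.
K_p = lim_{s→0} G(s) = 60·19 / (1·15·20) = 3.8.

3.8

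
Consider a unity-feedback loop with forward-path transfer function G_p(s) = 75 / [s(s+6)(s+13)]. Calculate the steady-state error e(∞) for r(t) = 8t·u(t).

The open loop has one pole at the origin → type 1 system.
K_v = lim_{s→0} s·G_p(s) = 75 / (6·13) = 25/26.
e_ss = 8/K_v = 8/(25/26) = 8.32.

8.32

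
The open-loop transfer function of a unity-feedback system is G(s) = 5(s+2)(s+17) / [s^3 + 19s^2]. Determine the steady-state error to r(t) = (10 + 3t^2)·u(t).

57/85

Lowest-order denominator term is 19s^2, so the open loop has 2 poles at the origin → type 2 system. Taking each input component in turn:
  • 10: tracked with zero error.
  • 3t^2: e_ss = 6/K_a with K_a=170/19 → 57/85.
Total e_ss = 57/85.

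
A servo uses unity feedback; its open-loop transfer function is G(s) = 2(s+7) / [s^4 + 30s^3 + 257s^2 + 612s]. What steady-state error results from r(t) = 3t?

Factoring s from the denominator leaves a polynomial with constant term 612, so the system is type 1.
K_v = lim_{s→0} s·G(s) = 2·7 / 612 = 7/306.
e_ss = 3/K_v = 3/(7/306) = 918/7.

918/7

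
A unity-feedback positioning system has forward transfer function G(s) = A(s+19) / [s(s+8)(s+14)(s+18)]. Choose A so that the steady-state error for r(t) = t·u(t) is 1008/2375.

One free integrator in G(s): this is a type 1 system.
K_v = lim_{s→0} s·G(s) = A·19 / (8·14·18) = (19/2016)·A.
e_ss = 1/K_v = 1008/2375 ⇒ K_v = 2375/1008 ⇒ A = (2375/1008)/(19/2016) = 250.

250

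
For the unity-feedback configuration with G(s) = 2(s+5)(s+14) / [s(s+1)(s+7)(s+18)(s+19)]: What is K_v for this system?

10/171

G(s) has one factor of s in the denominator, so the system is type 1.
K_v = lim_{s→0} s·G(s) = 2·5·14 / (1·7·18·19) = 10/171.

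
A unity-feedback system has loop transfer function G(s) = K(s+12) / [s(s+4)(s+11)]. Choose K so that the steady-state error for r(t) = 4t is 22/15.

The open loop has one pole at the origin → type 1 system.
K_v = lim_{s→0} s·G(s) = K·12 / (4·11) = (3/11)·K.
e_ss = 4/K_v = 22/15 ⇒ K_v = 30/11 ⇒ K = (30/11)/(3/11) = 10.

10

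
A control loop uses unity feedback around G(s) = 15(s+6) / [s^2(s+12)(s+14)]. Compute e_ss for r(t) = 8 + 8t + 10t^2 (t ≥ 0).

System type = 2 (two poles at s=0). By superposition:
  • 8: tracked with zero error.
  • 8t: tracked with zero error.
  • 10t^2: e_ss = 20/K_a with K_a=15/28 → 112/3.
Total e_ss = 112/3.

112/3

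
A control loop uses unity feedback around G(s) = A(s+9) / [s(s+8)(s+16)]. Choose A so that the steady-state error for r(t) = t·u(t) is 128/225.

One free integrator in G(s): this is a type 1 system.
K_v = lim_{s→0} s·G(s) = A·9 / (8·16) = (9/128)·A.
e_ss = 1/K_v = 128/225 ⇒ K_v = 225/128 ⇒ A = (225/128)/(9/128) = 25.

25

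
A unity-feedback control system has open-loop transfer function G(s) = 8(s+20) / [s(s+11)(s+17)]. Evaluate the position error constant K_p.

K_p = lim_{s→0} G(s); with 1 pole at the origin the limit diverges, so K_p = ∞.

infinity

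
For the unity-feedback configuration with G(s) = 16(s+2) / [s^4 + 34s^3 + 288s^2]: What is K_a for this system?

1/9

Factoring s^2 from the denominator leaves a polynomial with constant term 288, so the system is type 2.
K_a = lim_{s→0} s^2·G(s) = 16·2 / 288 = 1/9.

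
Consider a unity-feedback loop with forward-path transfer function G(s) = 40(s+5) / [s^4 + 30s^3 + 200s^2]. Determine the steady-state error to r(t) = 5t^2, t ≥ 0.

Factoring s^2 from the denominator leaves a polynomial with constant term 200, so the system is type 2.
K_a = lim_{s→0} s^2·G(s) = 40·5 / 200 = 1.
r(t) = 5t^2 gives R(s) = 10/s^3.
e_ss = 10/K_a = 10/1 = 10.

10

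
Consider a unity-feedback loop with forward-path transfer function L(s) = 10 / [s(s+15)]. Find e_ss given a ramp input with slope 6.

One free integrator in L(s): this is a type 1 system.
K_v = lim_{s→0} s·L(s) = 10 / (15) = 2/3.
e_ss = 6/K_v = 6/(2/3) = 9.

9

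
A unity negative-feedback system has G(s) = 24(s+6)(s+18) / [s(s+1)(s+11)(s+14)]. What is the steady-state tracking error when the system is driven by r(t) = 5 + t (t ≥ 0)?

G(s) has one factor of s in the denominator, so the system is type 1. Taking each input component in turn:
  • 5: tracked with zero error.
  • t: e_ss = 1/K_v with K_v=1296/77 → 77/1296.
Total e_ss = 77/1296.

77/1296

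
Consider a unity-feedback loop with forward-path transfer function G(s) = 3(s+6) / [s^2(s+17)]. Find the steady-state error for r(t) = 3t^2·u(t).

17/3

The open loop has two poles at the origin → type 2 system.
K_a = lim_{s→0} s^2·G(s) = 3·6 / (17) = 18/17.
r(t) = 3t^2 gives R(s) = 6/s^3.
e_ss = 6/K_a = 6/(18/17) = 17/3.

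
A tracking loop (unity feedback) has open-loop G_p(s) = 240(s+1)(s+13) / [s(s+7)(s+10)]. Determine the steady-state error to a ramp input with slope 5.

One free integrator in G_p(s): this is a type 1 system.
K_v = lim_{s→0} s·G_p(s) = 240·1·13 / (7·10) = 312/7.
e_ss = 5/K_v = 5/(312/7) = 35/312.

35/312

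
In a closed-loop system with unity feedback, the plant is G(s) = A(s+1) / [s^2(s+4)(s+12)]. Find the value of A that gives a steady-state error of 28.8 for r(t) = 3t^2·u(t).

The open loop has two poles at the origin → type 2 system.
K_a = lim_{s→0} s^2·G(s) = A·1 / (4·12) = (1/48)·A.
e_ss = 6/K_a = 28.8 ⇒ K_a = 5/24 ⇒ A = (5/24)/(1/48) = 10.

10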